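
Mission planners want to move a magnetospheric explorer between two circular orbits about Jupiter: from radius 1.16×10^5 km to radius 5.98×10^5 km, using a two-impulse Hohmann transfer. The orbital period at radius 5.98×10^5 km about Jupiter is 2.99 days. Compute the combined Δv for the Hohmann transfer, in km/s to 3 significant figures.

Δv = 16.0 km/s

From Kepler's third law T² = 4π²r³/μ at r = 5.98×10^5 km, T = 2.99 days = 2.99 × 86400 s = 2.58336×10^5 s: μ = 4π²r³/T² = 1.26501×10^8 km³/s².
Semi-major axis of the transfer orbit: a_t = (1.160×10^5 + 5.980×10^5)/2 = 3.570×10^5 km.
At r₁ the circular-orbit speed is v₁ = √(μ/r₁) = 33.023 km/s.
On the transfer ellipse at r₁, v² = μ(2/r − 1/a) gives v_p = √[μ(2/r₁ − 1/a_t)] = 42.740 km/s.
First burn Δv₁ = |v_p − v₁| = 9.717 km/s.
At r₂, v₂ = √(μ/r₂) = 14.5444 km/s.
Transfer-orbit speed at r₂: v_a = √[μ(2/r₂ − 1/a_t)] = 8.29070 km/s.
Second burn Δv₂ = |v₂ − v_a| = 6.254 km/s.
Total Δv = Δv₁ + Δv₂ = 15.97 km/s.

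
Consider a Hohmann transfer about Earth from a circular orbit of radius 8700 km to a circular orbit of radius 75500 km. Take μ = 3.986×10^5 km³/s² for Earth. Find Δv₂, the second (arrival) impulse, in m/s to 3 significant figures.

Transfer-ellipse semi-major axis a_t = (r₁ + r₂)/2 = (8700 + 75500)/2 = 42100 km.
On the circular orbit at r = 75500 km, v_c = √(μ/r) = 2.298 km/s.
Transfer-orbit speed at the same r (vis-viva, a = a_t): v_t = √[μ(2/r − 1/a_t)] = 1.045 km/s.
Δv₂ = |v_t − v_c| = |1.045 − 2.298| = 1.253 km/s.

Δv₂ = 1250 m/s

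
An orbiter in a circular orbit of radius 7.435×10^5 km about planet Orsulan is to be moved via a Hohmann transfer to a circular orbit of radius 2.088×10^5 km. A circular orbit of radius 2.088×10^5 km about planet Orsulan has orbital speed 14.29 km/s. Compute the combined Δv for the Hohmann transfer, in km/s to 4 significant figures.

Δv = 6.125 km/s

From the circular-orbit relation v² = μ/r at r = 2.088×10^5 km: μ = v²r = (14.29)² × 2.088×10^5 = 4.26378×10^7 km³/s².
Semi-major axis of the transfer orbit: a_t = (7.435×10^5 + 2.088×10^5)/2 = 4.7615×10^5 km.
Circular speed at r₁: v₁ = √(μ/r₁) = √(4.26378×10^7/7.435×10^5) = 7.573 km/s.
Transfer-orbit speed at r₁ (vis-viva): v_a = √[μ(2/r₁ − 1/a_t)] = 5.015 km/s.
First burn Δv₁ = |v_a − v₁| = 2.558 km/s.
Circular speed at r₂: v₂ = √(μ/r₂) = 14.290 km/s.
Transfer-orbit speed at r₂: v_p = √[μ(2/r₂ − 1/a_t)] = 17.857 km/s.
Second burn Δv₂ = |v₂ − v_p| = 3.567 km/s.
Total Δv = Δv₁ + Δv₂ = 6.125 km/s.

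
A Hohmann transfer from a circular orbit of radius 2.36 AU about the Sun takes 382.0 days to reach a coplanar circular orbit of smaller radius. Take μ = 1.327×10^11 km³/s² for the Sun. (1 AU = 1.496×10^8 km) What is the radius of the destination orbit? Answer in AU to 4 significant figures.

r₂ = 0.9109 AU

In km: r₁ = 2.36 × 1.496×10^8 = 3.53056×10^8 km.
Transfer time t = 382.0 days = 3.30048×10^7 s, and t = π√(a_t³/μ).
So a_t = (μ t²/π²)^(1/3) = (1.327×10^11 × (3.30048×10^7)² / π²)^(1/3) = 2.44667×10^8 km.
Since a_t = (r₁ + r₂)/2, r₂ = 2a_t − r₁ = 2×2.44667×10^8 − 3.53056×10^8 = 1.36278×10^8 km.
In AU: r₂ = 1.36278×10^8 / 1.496×10^8 = 0.9109 AU.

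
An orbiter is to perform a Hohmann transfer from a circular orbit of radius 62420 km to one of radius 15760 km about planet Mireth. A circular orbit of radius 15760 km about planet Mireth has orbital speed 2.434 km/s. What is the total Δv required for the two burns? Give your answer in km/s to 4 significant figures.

From the circular-orbit relation v² = μ/r at r = 15760 km: μ = v²r = (2.434)² × 15760 = 93367.9 km³/s².
The Hohmann ellipse has a_t = (r₁ + r₂)/2 = 39090 km.
At r₁ the circular-orbit speed is v₁ = √(μ/r₁) = 1.22303 km/s.
On the transfer ellipse at r₁, v² = μ(2/r − 1/a) gives v_a = √[μ(2/r₁ − 1/a_t)] = 0.776573 km/s.
First burn Δv₁ = |v_a − v₁| = 0.4465 km/s.
At r₂, v₂ = √(μ/r₂) = 2.4340 km/s.
Transfer-orbit speed at r₂: v_p = √[μ(2/r₂ − 1/a_t)] = 3.0757 km/s.
Second burn Δv₂ = |v₂ − v_p| = 0.6417 km/s.
Total Δv = Δv₁ + Δv₂ = 1.088 km/s.

Δv = 1.088 km/s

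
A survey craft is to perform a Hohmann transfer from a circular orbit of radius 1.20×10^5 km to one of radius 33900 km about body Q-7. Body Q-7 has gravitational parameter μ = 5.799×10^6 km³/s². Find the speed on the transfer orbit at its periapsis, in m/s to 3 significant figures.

v = 16300 m/s

Transfer-ellipse semi-major axis a_t = (r₁ + r₂)/2 = (1.200×10^5 + 33900)/2 = 76950 km.
The periapsis of the transfer ellipse is at r = 33900 km.
Vis-viva: v = √[μ(2/r − 1/a_t)] = √[5.799×10^6 × (2/33900 − 1/76950)] = 16.33 km/s.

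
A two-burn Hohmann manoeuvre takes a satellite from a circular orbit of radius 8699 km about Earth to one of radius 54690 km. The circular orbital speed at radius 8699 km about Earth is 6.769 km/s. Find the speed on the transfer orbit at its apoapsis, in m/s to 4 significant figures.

v = 1414 m/s

From the circular-orbit relation v² = μ/r at r = 8699 km: μ = v²r = (6.769)² × 8699 = 3.98583×10^5 km³/s².
Semi-major axis of the transfer orbit: a_t = (8699 + 54690)/2 = 31694.5 km.
The apoapsis of the transfer ellipse is at r = 54690 km.
Vis-viva: v = √[μ(2/r − 1/a_t)] = √[3.98583×10^5 × (2/54690 − 1/31694.5)] = 1.414 km/s.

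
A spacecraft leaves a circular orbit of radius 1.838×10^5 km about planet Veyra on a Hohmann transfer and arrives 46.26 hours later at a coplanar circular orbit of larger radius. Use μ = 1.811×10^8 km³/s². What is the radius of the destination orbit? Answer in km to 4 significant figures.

Transfer time t = 46.26 hours = 1.66536×10^5 s, and t = π√(a_t³/μ).
So a_t = (μ t²/π²)^(1/3) = (1.811×10^8 × (1.66536×10^5)² / π²)^(1/3) = 7.9838×10^5 km.
Since a_t = (r₁ + r₂)/2, r₂ = 2a_t − r₁ = 2×7.9838×10^5 − 1.838×10^5 = 1.41296×10^6 km.

r₂ = 1.413×10^6 km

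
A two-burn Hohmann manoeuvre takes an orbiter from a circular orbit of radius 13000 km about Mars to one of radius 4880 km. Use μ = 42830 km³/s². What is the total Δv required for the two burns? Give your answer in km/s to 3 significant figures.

Δv = 1.08 km/s

Transfer-ellipse semi-major axis a_t = (r₁ + r₂)/2 = (13000 + 4880)/2 = 8940 km.
At r₁ the circular-orbit speed is v₁ = √(μ/r₁) = 1.8151 km/s.
Transfer-orbit speed at r₁ (vis-viva equation): v_a = √[μ(2/r₁ − 1/a_t)] = 1.3410 km/s.
First burn Δv₁ = |v_a − v₁| = 0.4741 km/s.
Circular speed at r₂: v₂ = √(μ/r₂) = 2.96254 km/s.
Transfer-orbit speed at r₂: v_p = √[μ(2/r₂ − 1/a_t)] = 3.57246 km/s.
Second burn Δv₂ = |v₂ − v_p| = 0.6099 km/s.
Total Δv = Δv₁ + Δv₂ = 1.084 km/s.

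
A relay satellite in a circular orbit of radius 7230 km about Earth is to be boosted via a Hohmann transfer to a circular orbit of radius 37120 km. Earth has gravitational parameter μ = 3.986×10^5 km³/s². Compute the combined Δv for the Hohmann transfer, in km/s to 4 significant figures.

Δv = 3.587 km/s

The Hohmann ellipse has a_t = (r₁ + r₂)/2 = 22175 km.
Circular speed at r₁: v₁ = √(μ/r₁) = √(3.986×10^5/7230) = 7.42505 km/s.
On the transfer ellipse at r₁, vis-viva equation gives v_p = √[μ(2/r₁ − 1/a_t)] = 9.60664 km/s.
First burn Δv₁ = |v_p − v₁| = 2.1816 km/s.
Circular speed at r₂: v₂ = √(μ/r₂) = 3.2769 km/s.
Transfer-orbit speed at r₂: v_a = √[μ(2/r₂ − 1/a_t)] = 1.8711 km/s.
Second burn Δv₂ = |v₂ − v_a| = 1.4058 km/s.
Total Δv = Δv₁ + Δv₂ = 3.587 km/s.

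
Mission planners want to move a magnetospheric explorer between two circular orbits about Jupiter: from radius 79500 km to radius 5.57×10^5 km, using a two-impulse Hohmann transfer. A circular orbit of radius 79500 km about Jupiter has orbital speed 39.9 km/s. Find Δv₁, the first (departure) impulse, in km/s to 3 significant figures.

From the circular-orbit relation v² = μ/r at r = 79500 km: μ = v²r = (39.9)² × 79500 = 1.26565×10^8 km³/s².
The Hohmann ellipse has a_t = (r₁ + r₂)/2 = 3.1825×10^5 km.
Circular speed at r = 79500 km: v_c = √(μ/r) = 39.90 km/s.
Transfer-orbit speed at the same r (vis-viva, a = a_t): v_t = √[μ(2/r − 1/a_t)] = 52.79 km/s.
Δv₁ = |v_t − v_c| = |52.79 − 39.90| = 12.89 km/s.

Δv₁ = 12.9 km/s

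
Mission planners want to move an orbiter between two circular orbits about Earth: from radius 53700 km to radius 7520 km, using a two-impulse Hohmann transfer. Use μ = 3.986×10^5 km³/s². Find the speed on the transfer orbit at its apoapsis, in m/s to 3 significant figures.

Semi-major axis of the transfer orbit: a_t = (53700 + 7520)/2 = 30610 km.
The apoapsis of the transfer ellipse is at r = 53700 km.
Applying v² = μ(2/r − 1/a_t): v = 1.350 km/s.

v = 1350 m/s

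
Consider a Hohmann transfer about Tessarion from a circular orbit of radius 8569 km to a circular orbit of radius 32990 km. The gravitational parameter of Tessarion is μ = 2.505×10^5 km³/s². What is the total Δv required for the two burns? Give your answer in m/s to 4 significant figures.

Semi-major axis of the transfer orbit: a_t = (8569 + 32990)/2 = 20779.5 km.
Circular speed at r₁: v₁ = √(μ/r₁) = √(2.505×10^5/8569) = 5.407 km/s.
Transfer-orbit speed at r₁ (vis-viva equation): v_p = √[μ(2/r₁ − 1/a_t)] = 6.813 km/s.
First burn Δv₁ = |v_p − v₁| = 1.406 km/s.
At r₂, v₂ = √(μ/r₂) = 2.756 km/s.
Transfer-orbit speed at r₂: v_a = √[μ(2/r₂ − 1/a_t)] = 1.770 km/s.
Second burn Δv₂ = |v₂ − v_a| = 0.9860 km/s.
Δv = Δv₁ + Δv₂ = 1.406 + 0.9860 = 2.392 km/s.

Δv = 2392 m/s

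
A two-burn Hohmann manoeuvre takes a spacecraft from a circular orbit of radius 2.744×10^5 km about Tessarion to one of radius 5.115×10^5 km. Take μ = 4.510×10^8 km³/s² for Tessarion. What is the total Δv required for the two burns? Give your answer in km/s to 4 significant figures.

Δv = 10.59 km/s

Semi-major axis of the transfer orbit: a_t = (2.744×10^5 + 5.115×10^5)/2 = 3.9295×10^5 km.
At r₁ the circular-orbit speed is v₁ = √(μ/r₁) = 40.541 km/s.
On the transfer ellipse at r₁, v² = μ(2/r − 1/a) gives v_p = √[μ(2/r₁ − 1/a_t)] = 46.254 km/s.
First burn Δv₁ = |v_p − v₁| = 5.713 km/s.
At r₂, v₂ = √(μ/r₂) = 29.69 km/s.
Transfer-orbit speed at r₂: v_a = √[μ(2/r₂ − 1/a_t)] = 24.81 km/s.
Second burn Δv₂ = |v₂ − v_a| = 4.880 km/s.
Total Δv = Δv₁ + Δv₂ = 10.59 km/s.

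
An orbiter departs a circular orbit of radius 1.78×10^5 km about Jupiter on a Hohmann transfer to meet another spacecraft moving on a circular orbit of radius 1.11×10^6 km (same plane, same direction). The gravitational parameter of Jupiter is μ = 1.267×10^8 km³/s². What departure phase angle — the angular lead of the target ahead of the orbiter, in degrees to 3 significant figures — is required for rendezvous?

φ = 100°

Semi-major axis of the transfer orbit: a_t = (1.780×10^5 + 1.110×10^6)/2 = 6.440×10^5 km.
Transfer time t = π√(a_t³/μ) = 1.442415×10^5 s.
Target angular speed ω₂ = √(μ/r₂³) = 9.625069×10^-6 rad/s.
Angle swept by the target during transfer: ω₂·t = 1.38833 rad = 79.55°.
The orbiter traverses 180° on the transfer ellipse, so the target must lead by 180° − 79.55° = 100°.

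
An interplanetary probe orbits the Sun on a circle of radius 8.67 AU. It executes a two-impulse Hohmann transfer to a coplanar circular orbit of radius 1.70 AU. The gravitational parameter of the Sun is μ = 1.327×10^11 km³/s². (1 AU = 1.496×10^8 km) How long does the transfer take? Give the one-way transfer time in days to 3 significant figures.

t = 2160 days

In km: r₁ = 8.67 × 1.496×10^8 = 1.297032×10^9 km; r₂ = 1.70 × 1.496×10^8 = 2.5432×10^8 km.
The Hohmann ellipse has a_t = (r₁ + r₂)/2 = 7.75676×10^8 km.
Transfer time t = π√(a_t³/μ) = π√((7.75676×10^8)³ / 1.327×10^11) = 1.863×10^8 s.
Converting: 1.863×10^8 s ÷ 86400 s/day = 2160 days.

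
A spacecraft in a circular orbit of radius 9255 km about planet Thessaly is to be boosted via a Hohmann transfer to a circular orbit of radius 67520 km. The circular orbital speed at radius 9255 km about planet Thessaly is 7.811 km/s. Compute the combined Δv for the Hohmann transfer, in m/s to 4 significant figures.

From the circular-orbit relation v² = μ/r at r = 9255 km: μ = v²r = (7.811)² × 9255 = 5.64663×10^5 km³/s².
Transfer-ellipse semi-major axis a_t = (r₁ + r₂)/2 = (9255 + 67520)/2 = 38387.5 km.
Circular speed at r₁: v₁ = √(μ/r₁) = √(5.64663×10^5/9255) = 7.8110 km/s.
Transfer-orbit speed at r₁ (v² = μ(2/r − 1/a)): v_p = √[μ(2/r₁ − 1/a_t)] = 10.359 km/s.
First burn Δv₁ = |v_p − v₁| = 2.548 km/s.
Circular speed at r₂: v₂ = √(μ/r₂) = 2.892 km/s.
Transfer-orbit speed at r₂: v_a = √[μ(2/r₂ − 1/a_t)] = 1.420 km/s.
Second burn Δv₂ = |v₂ − v_a| = 1.472 km/s.
Total Δv = Δv₁ + Δv₂ = 4.020 km/s.

Δv = 4020 m/s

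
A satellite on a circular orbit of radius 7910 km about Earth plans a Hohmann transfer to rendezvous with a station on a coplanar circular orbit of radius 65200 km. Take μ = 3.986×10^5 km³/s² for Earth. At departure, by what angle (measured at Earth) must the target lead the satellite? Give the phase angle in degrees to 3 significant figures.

φ = 104°

The Hohmann ellipse has a_t = (r₁ + r₂)/2 = 36555 km.
The half-period of the transfer ellipse is t = π√(a_t³/μ) = 34780 s.
The target's mean motion on its circular orbit is ω₂ = √(μ/r₂³) = 3.792×10^-5 rad/s.
Angle swept by the target during transfer: ω₂·t = 1.319 rad = 75.57°.
The satellite traverses 180° on the transfer ellipse, so the target must lead by 180° − 75.57° = 104°.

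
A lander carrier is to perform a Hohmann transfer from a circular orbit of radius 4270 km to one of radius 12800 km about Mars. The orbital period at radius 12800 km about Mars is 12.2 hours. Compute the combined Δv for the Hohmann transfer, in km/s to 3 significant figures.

Δv = 1.25 km/s

From Kepler's third law T² = 4π²r³/μ at r = 12800 km, T = 12.2 hours = 12.2 × 3600 s = 43920 s: μ = 4π²r³/T² = 42920.5 km³/s².
Semi-major axis of the transfer orbit: a_t = (4270 + 12800)/2 = 8535 km.
Circular speed at r₁: v₁ = √(μ/r₁) = √(42920.5/4270) = 3.1704 km/s.
On the transfer ellipse at r₁, vis-viva equation gives v_p = √[μ(2/r₁ − 1/a_t)] = 3.8826 km/s.
First burn Δv₁ = |v_p − v₁| = 0.7122 km/s.
At r₂, v₂ = √(μ/r₂) = 1.831 km/s.
Transfer-orbit speed at r₂: v_a = √[μ(2/r₂ − 1/a_t)] = 1.295 km/s.
Second burn Δv₂ = |v₂ − v_a| = 0.5360 km/s.
Δv = Δv₁ + Δv₂ = 0.7122 + 0.5360 = 1.248 km/s.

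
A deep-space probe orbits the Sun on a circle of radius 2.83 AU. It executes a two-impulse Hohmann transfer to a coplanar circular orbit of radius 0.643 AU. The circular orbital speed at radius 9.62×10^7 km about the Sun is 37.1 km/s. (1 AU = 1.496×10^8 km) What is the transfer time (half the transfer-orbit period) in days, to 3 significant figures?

From the circular-orbit relation v² = μ/r at r = 9.62×10^7 km: μ = v²r = (37.1)² × 9.62×10^7 = 1.32411×10^11 km³/s².
In km: r₁ = 2.83 × 1.496×10^8 = 4.23368×10^8 km; r₂ = 0.643 × 1.496×10^8 = 9.61928×10^7 km.
The Hohmann ellipse has a_t = (r₁ + r₂)/2 = 2.597804×10^8 km.
By Kepler's third law the transfer-orbit period is T = 2π√(a_t³/μ), so t = T/2 = 3.615×10^7 s.
Converting: 3.615×10^7 s ÷ 86400 s/day = 418 days.

t = 418 days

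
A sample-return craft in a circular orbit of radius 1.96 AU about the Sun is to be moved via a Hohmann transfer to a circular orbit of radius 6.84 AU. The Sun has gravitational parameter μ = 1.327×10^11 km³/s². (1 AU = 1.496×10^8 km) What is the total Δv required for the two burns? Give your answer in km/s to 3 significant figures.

In km: r₁ = 1.96 × 1.496×10^8 = 2.93216×10^8 km; r₂ = 6.84 × 1.496×10^8 = 1.023264×10^9 km.
Transfer-ellipse semi-major axis a_t = (r₁ + r₂)/2 = (2.93216×10^8 + 1.023264×10^9)/2 = 6.5824×10^8 km.
At r₁ the circular-orbit speed is v₁ = √(μ/r₁) = 21.2736 km/s.
On the transfer ellipse at r₁, v² = μ(2/r − 1/a) gives v_p = √[μ(2/r₁ − 1/a_t)] = 26.5243 km/s.
First burn Δv₁ = |v_p − v₁| = 5.251 km/s.
At r₂, v₂ = √(μ/r₂) = 11.3878 km/s.
Transfer-orbit speed at r₂: v_a = √[μ(2/r₂ − 1/a_t)] = 7.60052 km/s.
Second burn Δv₂ = |v₂ − v_a| = 3.787 km/s.
Δv = Δv₁ + Δv₂ = 5.251 + 3.787 = 9.038 km/s.

Δv = 9.04 km/s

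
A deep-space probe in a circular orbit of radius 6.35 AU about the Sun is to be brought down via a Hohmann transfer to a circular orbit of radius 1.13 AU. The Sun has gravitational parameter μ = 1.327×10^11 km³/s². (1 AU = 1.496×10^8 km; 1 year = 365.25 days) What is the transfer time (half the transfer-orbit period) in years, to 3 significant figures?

In km: r₁ = 6.35 × 1.496×10^8 = 9.4996×10^8 km; r₂ = 1.13 × 1.496×10^8 = 1.69048×10^8 km.
Transfer-ellipse semi-major axis a_t = (r₁ + r₂)/2 = (9.4996×10^8 + 1.69048×10^8)/2 = 5.59504×10^8 km.
Transfer time t = π√(a_t³/μ) = π√((5.59504×10^8)³ / 1.327×10^11) = 1.141×10^8 s.
Converting: 1.141×10^8 s ÷ 3.15576×10^7 s/year (365.25 × 86400) = 3.62 years.

t = 3.62 years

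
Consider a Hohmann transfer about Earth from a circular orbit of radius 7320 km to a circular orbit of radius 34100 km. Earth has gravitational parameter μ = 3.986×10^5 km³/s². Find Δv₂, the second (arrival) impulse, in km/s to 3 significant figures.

Transfer-ellipse semi-major axis a_t = (r₁ + r₂)/2 = (7320 + 34100)/2 = 20710 km.
Circular speed at r = 34100 km: v_c = √(μ/r) = 3.419 km/s.
Transfer-orbit speed at the same r (vis-viva, a = a_t): v_t = √[μ(2/r − 1/a_t)] = 2.033 km/s.
Δv₂ = |v_t − v_c| = |2.033 − 3.419| = 1.386 km/s.

Δv₂ = 1.39 km/s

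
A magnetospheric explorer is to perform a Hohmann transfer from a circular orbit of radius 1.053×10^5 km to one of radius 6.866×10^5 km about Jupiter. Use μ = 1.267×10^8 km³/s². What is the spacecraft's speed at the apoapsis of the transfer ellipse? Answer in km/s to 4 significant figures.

v = 7.005 km/s

Semi-major axis of the transfer orbit: a_t = (1.053×10^5 + 6.866×10^5)/2 = 3.9595×10^5 km.
At apoapsis, r = 6.866×10^5 km.
From the vis-viva equation, v = √[μ(2/r − 1/a_t)] = 7.005 km/s.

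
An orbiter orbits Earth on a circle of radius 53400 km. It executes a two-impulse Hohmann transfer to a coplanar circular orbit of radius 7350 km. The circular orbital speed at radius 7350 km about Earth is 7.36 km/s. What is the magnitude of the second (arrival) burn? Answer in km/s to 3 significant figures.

Δv₂ = 2.40 km/s

From the circular-orbit relation v² = μ/r at r = 7350 km: μ = v²r = (7.36)² × 7350 = 3.98147×10^5 km³/s².
Semi-major axis of the transfer orbit: a_t = (53400 + 7350)/2 = 30375 km.
On the circular orbit at r = 7350 km, v_c = √(μ/r) = 7.360 km/s.
Vis-viva on the transfer ellipse at r = 7350 km gives v_t = √[μ(2/r − 1/a_t)] = 9.759 km/s.
Δv₂ = |v_t − v_c| = |9.759 − 7.360| = 2.399 km/s.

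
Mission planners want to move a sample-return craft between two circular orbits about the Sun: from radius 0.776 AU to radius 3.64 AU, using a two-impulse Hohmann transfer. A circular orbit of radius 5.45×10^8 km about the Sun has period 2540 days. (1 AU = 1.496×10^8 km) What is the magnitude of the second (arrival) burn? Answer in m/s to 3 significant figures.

From Kepler's third law T² = 4π²r³/μ at r = 5.45×10^8 km, T = 2540 days = 2540 × 86400 s = 2.19456×10^8 s: μ = 4π²r³/T² = 1.32695×10^11 km³/s².
In km: r₁ = 0.776 × 1.496×10^8 = 1.160896×10^8 km; r₂ = 3.64 × 1.496×10^8 = 5.44544×10^8 km.
Semi-major axis of the transfer orbit: a_t = (1.160896×10^8 + 5.44544×10^8)/2 = 3.303168×10^8 km.
Circular speed at r = 5.44544×10^8 km: v_c = √(μ/r) = 15.61 km/s.
Vis-viva on the transfer ellipse at r = 5.44544×10^8 km gives v_t = √[μ(2/r − 1/a_t)] = 9.254 km/s.
Δv₂ = |v_t − v_c| = |9.254 − 15.61| = 6.356 km/s.

Δv₂ = 6360 m/s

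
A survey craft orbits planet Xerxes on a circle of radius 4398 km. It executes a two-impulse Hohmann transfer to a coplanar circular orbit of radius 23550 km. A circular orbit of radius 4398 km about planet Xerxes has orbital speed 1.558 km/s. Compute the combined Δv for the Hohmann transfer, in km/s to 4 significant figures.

From the circular-orbit relation v² = μ/r at r = 4398 km: μ = v²r = (1.558)² × 4398 = 10675.5 km³/s².
Transfer-ellipse semi-major axis a_t = (r₁ + r₂)/2 = (4398 + 23550)/2 = 13974 km.
Circular speed at r₁: v₁ = √(μ/r₁) = √(10675.5/4398) = 1.55800 km/s.
On the transfer ellipse at r₁, vis-viva equation gives v_p = √[μ(2/r₁ − 1/a_t)] = 2.02257 km/s.
First burn Δv₁ = |v_p − v₁| = 0.46457 km/s.
Circular speed at r₂: v₂ = √(μ/r₂) = 0.67329 km/s.
Transfer-orbit speed at r₂: v_a = √[μ(2/r₂ − 1/a_t)] = 0.37772 km/s.
Second burn Δv₂ = |v₂ − v_a| = 0.29557 km/s.
Δv = Δv₁ + Δv₂ = 0.46457 + 0.29557 = 0.7601 km/s.

Δv = 0.7601 km/s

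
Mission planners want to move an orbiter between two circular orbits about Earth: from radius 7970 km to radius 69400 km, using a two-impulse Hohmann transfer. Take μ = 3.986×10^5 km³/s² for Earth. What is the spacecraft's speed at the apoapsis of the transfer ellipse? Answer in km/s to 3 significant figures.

v = 1.09 km/s

Semi-major axis of the transfer orbit: a_t = (7970 + 69400)/2 = 38685 km.
At apoapsis, r = 69400 km.
Vis-viva: v = √[μ(2/r − 1/a_t)] = √[3.986×10^5 × (2/69400 − 1/38685)] = 1.088 km/s.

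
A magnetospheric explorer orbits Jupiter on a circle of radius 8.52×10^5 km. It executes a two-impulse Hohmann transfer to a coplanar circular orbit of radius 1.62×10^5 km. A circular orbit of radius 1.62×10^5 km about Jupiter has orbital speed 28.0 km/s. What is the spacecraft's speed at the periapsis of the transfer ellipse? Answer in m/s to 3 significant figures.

v = 36300 m/s

From the circular-orbit relation v² = μ/r at r = 1.62×10^5 km: μ = v²r = (28.0)² × 1.62×10^5 = 1.27008×10^8 km³/s².
Transfer-ellipse semi-major axis a_t = (r₁ + r₂)/2 = (8.520×10^5 + 1.620×10^5)/2 = 5.070×10^5 km.
The periapsis of the transfer ellipse is at r = 1.620×10^5 km.
From the vis-viva equation, v = √[μ(2/r − 1/a_t)] = 36.30 km/s.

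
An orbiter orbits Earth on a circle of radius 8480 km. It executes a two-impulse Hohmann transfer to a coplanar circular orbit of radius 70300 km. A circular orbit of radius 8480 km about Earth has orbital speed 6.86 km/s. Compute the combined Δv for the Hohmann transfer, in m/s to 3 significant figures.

From the circular-orbit relation v² = μ/r at r = 8480 km: μ = v²r = (6.86)² × 8480 = 3.99065×10^5 km³/s².
Semi-major axis of the transfer orbit: a_t = (8480 + 70300)/2 = 39390 km.
At r₁ the circular-orbit speed is v₁ = √(μ/r₁) = 6.860 km/s.
Transfer-orbit speed at r₁ (v² = μ(2/r − 1/a)): v_p = √[μ(2/r₁ − 1/a_t)] = 9.165 km/s.
First burn Δv₁ = |v_p − v₁| = 2.305 km/s.
Circular speed at r₂: v₂ = √(μ/r₂) = 2.3826 km/s.
Transfer-orbit speed at r₂: v_a = √[μ(2/r₂ − 1/a_t)] = 1.1055 km/s.
Second burn Δv₂ = |v₂ − v_a| = 1.277 km/s.
Total Δv = Δv₁ + Δv₂ = 3.582 km/s.

Δv = 3580 m/s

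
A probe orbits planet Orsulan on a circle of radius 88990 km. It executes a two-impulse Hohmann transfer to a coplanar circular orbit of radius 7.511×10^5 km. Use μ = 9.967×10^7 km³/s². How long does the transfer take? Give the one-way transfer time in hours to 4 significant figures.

t = 23.80 hours

Transfer-ellipse semi-major axis a_t = (r₁ + r₂)/2 = (88990 + 7.511×10^5)/2 = 4.20045×10^5 km.
By Kepler's third law the transfer-orbit period is T = 2π√(a_t³/μ), so t = T/2 = 85670 s.
Converting: 85670 s ÷ 3600 s/hour = 23.80 hours.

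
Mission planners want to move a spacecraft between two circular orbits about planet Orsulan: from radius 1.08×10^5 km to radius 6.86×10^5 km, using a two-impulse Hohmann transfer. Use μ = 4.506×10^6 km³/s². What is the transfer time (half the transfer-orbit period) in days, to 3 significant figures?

Transfer-ellipse semi-major axis a_t = (r₁ + r₂)/2 = (1.080×10^5 + 6.860×10^5)/2 = 3.970×10^5 km.
By Kepler's third law the transfer-orbit period is T = 2π√(a_t³/μ), so t = T/2 = 3.702×10^5 s.
Converting: 3.702×10^5 s ÷ 86400 s/day = 4.28 days.

t = 4.28 days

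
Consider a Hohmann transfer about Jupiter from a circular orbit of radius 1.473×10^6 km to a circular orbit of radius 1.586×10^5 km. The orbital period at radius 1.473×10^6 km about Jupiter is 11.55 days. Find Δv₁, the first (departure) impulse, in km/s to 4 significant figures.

Δv₁ = 5.185 km/s

From Kepler's third law T² = 4π²r³/μ at r = 1.473×10^6 km, T = 11.55 days = 11.55 × 86400 s = 9.9792×10^5 s: μ = 4π²r³/T² = 1.26700×10^8 km³/s².
Semi-major axis of the transfer orbit: a_t = (1.473×10^6 + 1.586×10^5)/2 = 8.158×10^5 km.
Circular speed at r = 1.473×10^6 km: v_c = √(μ/r) = 9.274 km/s.
Vis-viva on the transfer ellipse at r = 1.473×10^6 km gives v_t = √[μ(2/r − 1/a_t)] = 4.089 km/s.
Δv₁ = |v_t − v_c| = |4.089 − 9.274| = 5.185 km/s.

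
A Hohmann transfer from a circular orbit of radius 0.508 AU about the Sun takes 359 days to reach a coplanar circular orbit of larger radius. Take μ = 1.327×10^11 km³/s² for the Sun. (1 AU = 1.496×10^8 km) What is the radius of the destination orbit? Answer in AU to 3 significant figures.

In km: r₁ = 0.508 × 1.496×10^8 = 7.59968×10^7 km.
Transfer time t = 359 days = 3.10176×10^7 s, and t = π√(a_t³/μ).
So a_t = (μ t²/π²)^(1/3) = (1.327×10^11 × (3.10176×10^7)² / π²)^(1/3) = 2.3474×10^8 km.
Since a_t = (r₁ + r₂)/2, r₂ = 2a_t − r₁ = 2×2.3474×10^8 − 7.59968×10^7 = 3.934832×10^8 km.
In AU: r₂ = 3.934832×10^8 / 1.496×10^8 = 2.63 AU.

r₂ = 2.63 AU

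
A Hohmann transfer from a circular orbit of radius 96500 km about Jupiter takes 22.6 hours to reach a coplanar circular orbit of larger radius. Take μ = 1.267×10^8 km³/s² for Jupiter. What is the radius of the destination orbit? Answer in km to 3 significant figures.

r₂ = 7.83×10^5 km

Transfer time t = 22.6 hours = 81360 s, and t = π√(a_t³/μ).
So a_t = (μ t²/π²)^(1/3) = (1.267×10^8 × (81360)² / π²)^(1/3) = 4.3964×10^5 km.
Since a_t = (r₁ + r₂)/2, r₂ = 2a_t − r₁ = 2×4.3964×10^5 − 96500 = 7.8278×10^5 km.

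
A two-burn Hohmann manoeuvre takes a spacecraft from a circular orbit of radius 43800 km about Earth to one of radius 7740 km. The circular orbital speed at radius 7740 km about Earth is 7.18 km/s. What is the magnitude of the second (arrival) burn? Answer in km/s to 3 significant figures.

Δv₂ = 2.18 km/s

From the circular-orbit relation v² = μ/r at r = 7740 km: μ = v²r = (7.18)² × 7740 = 3.99016×10^5 km³/s².
Transfer-ellipse semi-major axis a_t = (r₁ + r₂)/2 = (43800 + 7740)/2 = 25770 km.
On the circular orbit at r = 7740 km, v_c = √(μ/r) = 7.180 km/s.
Transfer-orbit speed at the same r (vis-viva, a = a_t): v_t = √[μ(2/r − 1/a_t)] = 9.361 km/s.
Δv₂ = |v_t − v_c| = |9.361 − 7.180| = 2.181 km/s.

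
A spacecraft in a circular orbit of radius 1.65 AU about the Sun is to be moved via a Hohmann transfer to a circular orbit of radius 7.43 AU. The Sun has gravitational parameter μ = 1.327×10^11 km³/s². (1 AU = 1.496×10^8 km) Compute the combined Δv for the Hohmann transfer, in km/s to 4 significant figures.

In km: r₁ = 1.65 × 1.496×10^8 = 2.4684×10^8 km; r₂ = 7.43 × 1.496×10^8 = 1.111528×10^9 km.
Semi-major axis of the transfer orbit: a_t = (2.4684×10^8 + 1.111528×10^9)/2 = 6.79184×10^8 km.
At r₁ the circular-orbit speed is v₁ = √(μ/r₁) = 23.18610 km/s.
On the transfer ellipse at r₁, vis-viva gives v_p = √[μ(2/r₁ − 1/a_t)] = 29.66157 km/s.
First burn Δv₁ = |v_p − v₁| = 6.475 km/s.
At r₂, v₂ = √(μ/r₂) = 10.926 km/s.
Transfer-orbit speed at r₂: v_a = √[μ(2/r₂ − 1/a_t)] = 6.5870 km/s.
Second burn Δv₂ = |v₂ − v_a| = 4.339 km/s.
Total Δv = Δv₁ + Δv₂ = 10.81 km/s.

Δv = 10.81 km/s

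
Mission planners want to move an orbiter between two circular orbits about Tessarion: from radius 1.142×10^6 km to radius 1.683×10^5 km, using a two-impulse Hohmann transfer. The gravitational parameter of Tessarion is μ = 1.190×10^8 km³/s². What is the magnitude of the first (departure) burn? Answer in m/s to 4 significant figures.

Δv₁ = 5034 m/s

Transfer-ellipse semi-major axis a_t = (r₁ + r₂)/2 = (1.142×10^6 + 1.683×10^5)/2 = 6.5515×10^5 km.
On the circular orbit at r = 1.142×10^6 km, v_c = √(μ/r) = 10.208 km/s.
Vis-viva on the transfer ellipse at r = 1.142×10^6 km gives v_t = √[μ(2/r − 1/a_t)] = 5.1738 km/s.
Δv₁ = |v_t − v_c| = |5.1738 − 10.208| = 5.034 km/s.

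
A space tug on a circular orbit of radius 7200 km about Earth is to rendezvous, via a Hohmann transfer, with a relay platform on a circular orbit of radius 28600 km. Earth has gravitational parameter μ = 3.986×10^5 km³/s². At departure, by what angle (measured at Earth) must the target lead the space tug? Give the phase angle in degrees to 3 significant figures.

φ = 90.9°

Transfer-ellipse semi-major axis a_t = (r₁ + r₂)/2 = (7200 + 28600)/2 = 17900 km.
Transfer time t = π√(a_t³/μ) = 11916.8 s.
Target angular speed ω₂ = √(μ/r₂³) = 1.30533×10^-4 rad/s.
Angle swept by the target during transfer: ω₂·t = 1.55554 rad = 89.13°.
Arrival is 180° from departure on the ellipse, so φ = 180° − 89.13° = 90.9°.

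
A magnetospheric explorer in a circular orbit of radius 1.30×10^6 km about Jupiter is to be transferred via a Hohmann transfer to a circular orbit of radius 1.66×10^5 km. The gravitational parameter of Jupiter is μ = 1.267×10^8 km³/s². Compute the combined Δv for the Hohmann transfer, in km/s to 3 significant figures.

Δv = 14.3 km/s

Semi-major axis of the transfer orbit: a_t = (1.300×10^6 + 1.660×10^5)/2 = 7.330×10^5 km.
At r₁ the circular-orbit speed is v₁ = √(μ/r₁) = 9.872 km/s.
Transfer-orbit speed at r₁ (v² = μ(2/r − 1/a)): v_a = √[μ(2/r₁ − 1/a_t)] = 4.698 km/s.
First burn Δv₁ = |v_a − v₁| = 5.174 km/s.
At r₂, v₂ = √(μ/r₂) = 27.627 km/s.
Transfer-orbit speed at r₂: v_p = √[μ(2/r₂ − 1/a_t)] = 36.792 km/s.
Second burn Δv₂ = |v₂ − v_p| = 9.165 km/s.
Total Δv = Δv₁ + Δv₂ = 14.34 km/s.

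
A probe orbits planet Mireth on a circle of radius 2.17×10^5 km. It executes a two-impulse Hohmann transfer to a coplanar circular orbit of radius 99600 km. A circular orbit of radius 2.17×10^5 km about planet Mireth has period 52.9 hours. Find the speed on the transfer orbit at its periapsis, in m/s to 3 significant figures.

v = 12400 m/s

From Kepler's third law T² = 4π²r³/μ at r = 2.17×10^5 km, T = 52.9 hours = 52.9 × 3600 s = 1.9044×10^5 s: μ = 4π²r³/T² = 1.11230×10^7 km³/s².
Transfer-ellipse semi-major axis a_t = (r₁ + r₂)/2 = (2.170×10^5 + 99600)/2 = 1.583×10^5 km.
The periapsis of the transfer ellipse is at r = 99600 km.
Applying v² = μ(2/r − 1/a_t): v = 12.37 km/s.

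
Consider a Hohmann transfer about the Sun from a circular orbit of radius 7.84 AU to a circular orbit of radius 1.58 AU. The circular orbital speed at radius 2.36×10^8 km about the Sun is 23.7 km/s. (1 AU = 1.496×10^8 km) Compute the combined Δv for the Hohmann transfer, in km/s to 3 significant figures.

Δv = 11.3 km/s

From the circular-orbit relation v² = μ/r at r = 2.36×10^8 km: μ = v²r = (23.7)² × 2.36×10^8 = 1.32559×10^11 km³/s².
In km: r₁ = 7.84 × 1.496×10^8 = 1.172864×10^9 km; r₂ = 1.58 × 1.496×10^8 = 2.36368×10^8 km.
The Hohmann ellipse has a_t = (r₁ + r₂)/2 = 7.04616×10^8 km.
At r₁ the circular-orbit speed is v₁ = √(μ/r₁) = 10.631 km/s.
Transfer-orbit speed at r₁ (vis-viva): v_a = √[μ(2/r₁ − 1/a_t)] = 6.1574 km/s.
First burn Δv₁ = |v_a − v₁| = 4.474 km/s.
Circular speed at r₂: v₂ = √(μ/r₂) = 23.6815 km/s.
Transfer-orbit speed at r₂: v_p = √[μ(2/r₂ − 1/a_t)] = 30.5533 km/s.
Second burn Δv₂ = |v₂ − v_p| = 6.872 km/s.
Total Δv = Δv₁ + Δv₂ = 11.35 km/s.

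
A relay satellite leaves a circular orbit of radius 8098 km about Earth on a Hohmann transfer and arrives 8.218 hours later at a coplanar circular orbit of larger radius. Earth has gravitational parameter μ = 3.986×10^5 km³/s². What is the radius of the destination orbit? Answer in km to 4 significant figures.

r₂ = 57540 km

Transfer time t = 8.218 hours = 29584.8 s, and t = π√(a_t³/μ).
So a_t = (μ t²/π²)^(1/3) = (3.986×10^5 × (29584.8)² / π²)^(1/3) = 32819 km.
Since a_t = (r₁ + r₂)/2, r₂ = 2a_t − r₁ = 2×32819 − 8098 = 57540 km.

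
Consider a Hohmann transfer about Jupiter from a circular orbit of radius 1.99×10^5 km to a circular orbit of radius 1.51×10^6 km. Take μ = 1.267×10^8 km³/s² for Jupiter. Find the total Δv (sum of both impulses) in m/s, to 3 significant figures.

Δv = 13000 m/s

The Hohmann ellipse has a_t = (r₁ + r₂)/2 = 8.545×10^5 km.
Circular speed at r₁: v₁ = √(μ/r₁) = √(1.267×10^8/1.990×10^5) = 25.23 km/s.
Transfer-orbit speed at r₁ (vis-viva): v_p = √[μ(2/r₁ − 1/a_t)] = 33.54 km/s.
First burn Δv₁ = |v_p − v₁| = 8.310 km/s.
Circular speed at r₂: v₂ = √(μ/r₂) = 9.160 km/s.
Transfer-orbit speed at r₂: v_a = √[μ(2/r₂ − 1/a_t)] = 4.420 km/s.
Second burn Δv₂ = |v₂ − v_a| = 4.740 km/s.
Total Δv = Δv₁ + Δv₂ = 13.05 km/s.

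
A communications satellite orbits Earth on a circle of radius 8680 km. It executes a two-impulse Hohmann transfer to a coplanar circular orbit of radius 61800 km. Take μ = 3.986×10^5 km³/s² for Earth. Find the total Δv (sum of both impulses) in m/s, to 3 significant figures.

Δv = 3480 m/s

The Hohmann ellipse has a_t = (r₁ + r₂)/2 = 35240 km.
Circular speed at r₁: v₁ = √(μ/r₁) = √(3.986×10^5/8680) = 6.7766 km/s.
On the transfer ellipse at r₁, vis-viva equation gives v_p = √[μ(2/r₁ − 1/a_t)] = 8.9740 km/s.
First burn Δv₁ = |v_p − v₁| = 2.1974 km/s.
At r₂, v₂ = √(μ/r₂) = 2.53965 km/s.
Transfer-orbit speed at r₂: v_a = √[μ(2/r₂ − 1/a_t)] = 1.26042 km/s.
Second burn Δv₂ = |v₂ − v_a| = 1.2792 km/s.
Total Δv = Δv₁ + Δv₂ = 3.477 km/s.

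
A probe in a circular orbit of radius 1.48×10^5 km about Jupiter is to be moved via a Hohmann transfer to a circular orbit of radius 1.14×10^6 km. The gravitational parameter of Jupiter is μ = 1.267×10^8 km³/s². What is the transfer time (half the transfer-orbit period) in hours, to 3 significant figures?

Semi-major axis of the transfer orbit: a_t = (1.480×10^5 + 1.140×10^6)/2 = 6.440×10^5 km.
Transfer time t = π√(a_t³/μ) = π√((6.440×10^5)³ / 1.267×10^8) = 1.442×10^5 s.
Converting: 1.442×10^5 s ÷ 3600 s/hour = 40.1 hours.

t = 40.1 hours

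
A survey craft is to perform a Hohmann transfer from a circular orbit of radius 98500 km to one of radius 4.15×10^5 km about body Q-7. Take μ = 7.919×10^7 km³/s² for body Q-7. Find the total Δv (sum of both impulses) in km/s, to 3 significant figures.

Δv = 13.0 km/s

Semi-major axis of the transfer orbit: a_t = (98500 + 4.150×10^5)/2 = 2.5675×10^5 km.
Circular speed at r₁: v₁ = √(μ/r₁) = √(7.919×10^7/98500) = 28.354 km/s.
Transfer-orbit speed at r₁ (vis-viva): v_p = √[μ(2/r₁ − 1/a_t)] = 36.048 km/s.
First burn Δv₁ = |v_p − v₁| = 7.694 km/s.
Circular speed at r₂: v₂ = √(μ/r₂) = 13.814 km/s.
Transfer-orbit speed at r₂: v_a = √[μ(2/r₂ − 1/a_t)] = 8.5561 km/s.
Second burn Δv₂ = |v₂ − v_a| = 5.258 km/s.
Total Δv = Δv₁ + Δv₂ = 12.95 km/s.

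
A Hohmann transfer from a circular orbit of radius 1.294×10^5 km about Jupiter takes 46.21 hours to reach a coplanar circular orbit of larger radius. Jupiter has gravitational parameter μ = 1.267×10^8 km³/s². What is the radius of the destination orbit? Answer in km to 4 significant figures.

r₂ = 1.287×10^6 km

Transfer time t = 46.21 hours = 1.66356×10^5 s, and t = π√(a_t³/μ).
So a_t = (μ t²/π²)^(1/3) = (1.267×10^8 × (1.66356×10^5)² / π²)^(1/3) = 7.0825×10^5 km.
Since a_t = (r₁ + r₂)/2, r₂ = 2a_t − r₁ = 2×7.0825×10^5 − 1.294×10^5 = 1.2871×10^6 km.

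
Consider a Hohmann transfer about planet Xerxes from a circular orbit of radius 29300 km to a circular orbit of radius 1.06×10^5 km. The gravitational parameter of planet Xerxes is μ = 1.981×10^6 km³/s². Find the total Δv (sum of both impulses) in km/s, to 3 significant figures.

Transfer-ellipse semi-major axis a_t = (r₁ + r₂)/2 = (29300 + 1.060×10^5)/2 = 67650 km.
Circular speed at r₁: v₁ = √(μ/r₁) = √(1.981×10^6/29300) = 8.2226 km/s.
Transfer-orbit speed at r₁ (vis-viva equation): v_p = √[μ(2/r₁ − 1/a_t)] = 10.293 km/s.
First burn Δv₁ = |v_p − v₁| = 2.070 km/s.
Circular speed at r₂: v₂ = √(μ/r₂) = 4.323 km/s.
Transfer-orbit speed at r₂: v_a = √[μ(2/r₂ − 1/a_t)] = 2.845 km/s.
Second burn Δv₂ = |v₂ − v_a| = 1.478 km/s.
Δv = Δv₁ + Δv₂ = 2.070 + 1.478 = 3.548 km/s.

Δv = 3.55 km/s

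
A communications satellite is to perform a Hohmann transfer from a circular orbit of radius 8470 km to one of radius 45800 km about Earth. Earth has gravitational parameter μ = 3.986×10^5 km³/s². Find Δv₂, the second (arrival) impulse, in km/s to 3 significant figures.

The Hohmann ellipse has a_t = (r₁ + r₂)/2 = 27135 km.
On the circular orbit at r = 45800 km, v_c = √(μ/r) = 2.950 km/s.
Vis-viva on the transfer ellipse at r = 45800 km gives v_t = √[μ(2/r − 1/a_t)] = 1.648 km/s.
Δv₂ = |v_t − v_c| = |1.648 − 2.950| = 1.302 km/s.

Δv₂ = 1.30 km/s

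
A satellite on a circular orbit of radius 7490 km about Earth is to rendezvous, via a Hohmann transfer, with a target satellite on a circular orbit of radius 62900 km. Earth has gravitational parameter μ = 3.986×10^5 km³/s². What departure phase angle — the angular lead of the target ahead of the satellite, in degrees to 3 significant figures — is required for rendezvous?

The Hohmann ellipse has a_t = (r₁ + r₂)/2 = 35195 km.
Transfer time t = π√(a_t³/μ) = 32860 s.
The target's mean motion on its circular orbit is ω₂ = √(μ/r₂³) = 4.002×10^-5 rad/s.
Angle swept by the target during transfer: ω₂·t = 1.315 rad = 75.34°.
The satellite traverses 180° on the transfer ellipse, so the target must lead by 180° − 75.34° = 105°.

φ = 105°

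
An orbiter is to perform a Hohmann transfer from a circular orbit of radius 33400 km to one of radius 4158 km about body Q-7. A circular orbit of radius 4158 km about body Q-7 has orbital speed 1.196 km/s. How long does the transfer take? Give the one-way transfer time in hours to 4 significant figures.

From the circular-orbit relation v² = μ/r at r = 4158 km: μ = v²r = (1.196)² × 4158 = 5947.67 km³/s².
The Hohmann ellipse has a_t = (r₁ + r₂)/2 = 18779 km.
Transfer time t = π√(a_t³/μ) = π√((18779)³ / 5947.67) = 1.0483×10^5 s.
Converting: 1.0483×10^5 s ÷ 3600 s/hour = 29.12 hours.

t = 29.12 hours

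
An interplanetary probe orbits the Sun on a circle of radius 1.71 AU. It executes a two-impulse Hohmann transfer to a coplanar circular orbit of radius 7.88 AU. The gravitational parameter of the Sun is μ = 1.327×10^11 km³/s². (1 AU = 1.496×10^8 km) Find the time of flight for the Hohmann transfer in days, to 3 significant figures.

In km: r₁ = 1.71 × 1.496×10^8 = 2.55816×10^8 km; r₂ = 7.88 × 1.496×10^8 = 1.178848×10^9 km.
The Hohmann ellipse has a_t = (r₁ + r₂)/2 = 7.17332×10^8 km.
Transfer time t = π√(a_t³/μ) = π√((7.17332×10^8)³ / 1.327×10^11) = 1.657×10^8 s.
Converting: 1.657×10^8 s ÷ 86400 s/day = 1920 days.

t = 1920 days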